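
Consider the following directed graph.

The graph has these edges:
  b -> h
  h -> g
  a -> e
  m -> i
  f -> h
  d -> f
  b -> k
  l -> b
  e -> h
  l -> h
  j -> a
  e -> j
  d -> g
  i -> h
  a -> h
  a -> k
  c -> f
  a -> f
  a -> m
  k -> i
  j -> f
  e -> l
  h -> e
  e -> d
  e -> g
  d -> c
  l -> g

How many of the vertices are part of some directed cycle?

A vertex is on a directed cycle iff it belongs to a strongly connected component of size ≥ 2 (or has a self-loop).
The vertices on cycles are {a, b, c, d, e, f, h, i, j, k, l, m} — 12 in total.

12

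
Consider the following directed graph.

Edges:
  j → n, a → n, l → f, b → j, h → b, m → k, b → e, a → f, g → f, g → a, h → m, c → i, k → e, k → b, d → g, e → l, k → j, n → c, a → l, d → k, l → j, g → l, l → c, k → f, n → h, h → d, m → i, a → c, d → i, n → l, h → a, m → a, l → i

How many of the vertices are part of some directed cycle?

11

A vertex is on a directed cycle iff it belongs to a strongly connected component of size ≥ 2 (or has a self-loop).
The vertices on cycles are {a, b, d, e, g, h, j, k, l, m, n} — 11 in total.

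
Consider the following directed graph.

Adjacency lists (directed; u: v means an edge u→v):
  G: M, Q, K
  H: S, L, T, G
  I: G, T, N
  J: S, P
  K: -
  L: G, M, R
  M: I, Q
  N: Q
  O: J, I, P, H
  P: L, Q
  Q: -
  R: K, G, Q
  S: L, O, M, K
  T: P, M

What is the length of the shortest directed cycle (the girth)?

For each vertex v, BFS finds the shortest path from v back to v.
The shortest such closed walk is O → J → S → O, length 3.

3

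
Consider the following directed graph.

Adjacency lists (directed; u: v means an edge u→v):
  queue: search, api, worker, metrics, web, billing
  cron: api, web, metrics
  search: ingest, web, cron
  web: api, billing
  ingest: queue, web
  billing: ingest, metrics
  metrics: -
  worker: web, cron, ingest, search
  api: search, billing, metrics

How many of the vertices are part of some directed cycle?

8

A vertex is on a directed cycle iff it belongs to a strongly connected component of size ≥ 2 (or has a self-loop).
The vertices on cycles are {api, web, cron, queue, ingest, search, worker, billing} — 8 in total.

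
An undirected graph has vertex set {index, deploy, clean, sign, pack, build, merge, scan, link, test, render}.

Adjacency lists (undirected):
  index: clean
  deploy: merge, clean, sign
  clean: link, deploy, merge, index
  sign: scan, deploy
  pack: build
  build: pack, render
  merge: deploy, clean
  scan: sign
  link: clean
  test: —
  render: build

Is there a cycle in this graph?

Yes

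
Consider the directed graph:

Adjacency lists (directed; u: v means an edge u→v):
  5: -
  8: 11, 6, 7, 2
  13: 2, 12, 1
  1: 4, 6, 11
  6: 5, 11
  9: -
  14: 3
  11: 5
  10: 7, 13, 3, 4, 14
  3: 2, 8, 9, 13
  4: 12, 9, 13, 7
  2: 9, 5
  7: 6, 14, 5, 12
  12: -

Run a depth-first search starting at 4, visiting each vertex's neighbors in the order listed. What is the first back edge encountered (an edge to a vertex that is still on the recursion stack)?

1→4

DFS from 4 (visiting each vertex's neighbors in the order listed); mark gray on enter, black on exit:
4 gray
  12 gray
  12 black
  9 gray
  9 black
  13 gray
    2 gray
      2→9: 9 black — skip
      5 gray
      5 black
    2 black
    13→12: 12 black — skip
    1 gray
      1→4: 4 is gray → back edge
First back edge: 1 → 4.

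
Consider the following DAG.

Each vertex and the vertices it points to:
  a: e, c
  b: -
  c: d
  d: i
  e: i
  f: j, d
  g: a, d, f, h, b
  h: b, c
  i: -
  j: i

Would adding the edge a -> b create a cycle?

Adding a→b creates a cycle iff b can already reach a.
Explore from b: no path reaches a. The graph stays acyclic.

No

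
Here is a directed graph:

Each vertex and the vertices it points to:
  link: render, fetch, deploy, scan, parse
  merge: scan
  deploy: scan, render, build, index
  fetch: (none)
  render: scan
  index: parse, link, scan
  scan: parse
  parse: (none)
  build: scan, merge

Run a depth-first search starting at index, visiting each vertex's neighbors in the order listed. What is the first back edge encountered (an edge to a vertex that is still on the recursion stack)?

DFS from index (visiting each vertex's neighbors in the order listed); mark gray on enter, black on exit:
index gray
  parse gray
  parse black
  link gray
    render gray
      scan gray
        scan→parse: parse black — skip
      scan black
    render black
    fetch gray
    fetch black
    deploy gray
      deploy→scan: scan black — skip
      deploy→render: render black — skip
      build gray
        build→scan: scan black — skip
        merge gray
          merge→scan: scan black — skip
        merge black
      build black
      deploy→index: index is gray → back edge
First back edge: deploy → index.

deploy→index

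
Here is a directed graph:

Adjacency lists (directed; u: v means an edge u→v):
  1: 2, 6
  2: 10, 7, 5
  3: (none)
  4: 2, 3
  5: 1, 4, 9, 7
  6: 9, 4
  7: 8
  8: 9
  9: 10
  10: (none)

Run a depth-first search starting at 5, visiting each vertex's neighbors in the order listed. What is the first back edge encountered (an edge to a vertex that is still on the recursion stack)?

DFS from 5 (visiting each vertex's neighbors in the order listed); mark gray on enter, black on exit:
5 gray
  1 gray
    2 gray
      10 gray
      10 black
      7 gray
        8 gray
          9 gray
            9→10: 10 black — skip
          9 black
        8 black
      7 black
      2→5: 5 is gray → back edge
First back edge: 2 → 5.

2->5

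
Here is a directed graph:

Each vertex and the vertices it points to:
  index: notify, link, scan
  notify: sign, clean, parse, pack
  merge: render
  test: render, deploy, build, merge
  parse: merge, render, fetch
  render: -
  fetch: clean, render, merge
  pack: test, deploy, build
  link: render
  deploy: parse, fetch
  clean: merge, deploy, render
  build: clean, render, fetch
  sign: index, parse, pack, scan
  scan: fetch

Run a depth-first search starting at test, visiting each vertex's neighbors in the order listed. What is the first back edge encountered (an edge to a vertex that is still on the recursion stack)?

clean→deploy

DFS from test (visiting each vertex's neighbors in the order listed); mark gray on enter, black on exit:
test gray
  render gray
  render black
  deploy gray
    parse gray
      merge gray
        merge→render: render black — skip
      merge black
      parse→render: render black — skip
      fetch gray
        clean gray
          clean→merge: merge black — skip
          clean→deploy: deploy is gray → back edge
First back edge: clean → deploy.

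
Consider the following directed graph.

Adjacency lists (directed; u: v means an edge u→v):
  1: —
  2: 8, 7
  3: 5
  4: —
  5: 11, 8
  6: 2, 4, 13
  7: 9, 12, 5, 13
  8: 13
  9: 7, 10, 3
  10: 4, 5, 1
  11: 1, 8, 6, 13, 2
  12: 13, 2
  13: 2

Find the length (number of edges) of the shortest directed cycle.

For each vertex v, BFS finds the shortest path from v back to v.
The shortest such closed walk is 9 → 7 → 9, length 2.

2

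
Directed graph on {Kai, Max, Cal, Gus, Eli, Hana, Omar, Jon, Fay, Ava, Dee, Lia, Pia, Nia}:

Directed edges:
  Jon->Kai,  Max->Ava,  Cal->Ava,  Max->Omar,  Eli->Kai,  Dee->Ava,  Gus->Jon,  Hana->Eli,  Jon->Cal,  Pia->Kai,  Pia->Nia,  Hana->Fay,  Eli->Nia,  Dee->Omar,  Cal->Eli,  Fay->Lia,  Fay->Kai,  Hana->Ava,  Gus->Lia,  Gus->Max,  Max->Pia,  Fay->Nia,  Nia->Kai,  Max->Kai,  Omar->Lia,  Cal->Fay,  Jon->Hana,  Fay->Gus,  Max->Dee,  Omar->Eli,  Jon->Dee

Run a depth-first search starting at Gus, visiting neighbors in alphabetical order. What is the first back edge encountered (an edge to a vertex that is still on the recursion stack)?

Fay->Gus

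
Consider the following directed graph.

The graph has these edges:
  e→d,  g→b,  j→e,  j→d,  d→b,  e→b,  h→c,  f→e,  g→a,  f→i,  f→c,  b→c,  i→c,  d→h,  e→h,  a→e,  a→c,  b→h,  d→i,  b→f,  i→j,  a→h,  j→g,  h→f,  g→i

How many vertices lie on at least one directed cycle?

9

A vertex is on a directed cycle iff it belongs to a strongly connected component of size ≥ 2 (or has a self-loop).
The vertices on cycles are {a, b, d, e, f, g, h, i, j} — 9 in total.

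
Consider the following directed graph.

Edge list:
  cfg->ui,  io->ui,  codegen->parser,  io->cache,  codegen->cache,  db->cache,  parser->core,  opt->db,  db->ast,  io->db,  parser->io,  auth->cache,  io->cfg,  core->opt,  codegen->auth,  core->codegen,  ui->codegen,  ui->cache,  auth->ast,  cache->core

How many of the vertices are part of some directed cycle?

10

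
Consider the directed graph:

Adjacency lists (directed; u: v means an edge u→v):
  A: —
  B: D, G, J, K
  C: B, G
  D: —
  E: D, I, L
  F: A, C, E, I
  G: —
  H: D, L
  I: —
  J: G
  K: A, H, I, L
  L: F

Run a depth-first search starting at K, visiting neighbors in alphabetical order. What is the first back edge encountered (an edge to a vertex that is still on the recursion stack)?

B->K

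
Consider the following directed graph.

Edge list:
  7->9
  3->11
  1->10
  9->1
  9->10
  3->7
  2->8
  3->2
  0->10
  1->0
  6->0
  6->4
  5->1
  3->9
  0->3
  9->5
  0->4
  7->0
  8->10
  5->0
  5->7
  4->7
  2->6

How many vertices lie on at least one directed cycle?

A vertex is on a directed cycle iff it belongs to a strongly connected component of size ≥ 2 (or has a self-loop).
The vertices on cycles are {0, 1, 2, 3, 4, 5, 6, 7, 9} — 9 in total.

9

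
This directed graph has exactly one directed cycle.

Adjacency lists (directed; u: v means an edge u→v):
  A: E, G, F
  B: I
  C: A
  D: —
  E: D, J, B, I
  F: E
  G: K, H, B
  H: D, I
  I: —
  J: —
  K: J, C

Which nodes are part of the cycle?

DFS with gray/black marking from A:
A gray
  E gray
    D gray
    D black
    J gray
    J black
    B gray
      I gray
      I black
    B black
    E→I: I black — skip
  E black
  G gray
    K gray
      K→J: J black — skip
      C gray
        C→A: A is gray → back edge
Back edge closes the cycle A → G → K → C → A; its vertices are {A, C, G, K}.

A, C, G, K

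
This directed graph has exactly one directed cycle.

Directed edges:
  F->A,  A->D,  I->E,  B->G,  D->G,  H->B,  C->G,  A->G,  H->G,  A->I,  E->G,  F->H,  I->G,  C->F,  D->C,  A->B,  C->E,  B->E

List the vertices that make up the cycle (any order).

DFS with gray/black marking from F:
F gray
  H gray
    B gray
      E gray
        G gray
        G black
      E black
      B→G: G black — skip
    B black
    H→G: G black — skip
  H black
  A gray
    D gray
      D→G: G black — skip
      C gray
        C→G: G black — skip
        C→E: E black — skip
        C→F: F is gray → back edge
Back edge closes the cycle F → A → D → C → F; its vertices are {A, C, D, F}.

A, C, D, F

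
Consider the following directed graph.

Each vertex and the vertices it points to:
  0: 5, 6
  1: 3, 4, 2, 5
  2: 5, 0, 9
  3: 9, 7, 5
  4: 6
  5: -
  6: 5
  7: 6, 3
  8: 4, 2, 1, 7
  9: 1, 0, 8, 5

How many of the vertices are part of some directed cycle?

6

A vertex is on a directed cycle iff it belongs to a strongly connected component of size ≥ 2 (or has a self-loop).
The vertices on cycles are {1, 2, 3, 7, 8, 9} — 6 in total.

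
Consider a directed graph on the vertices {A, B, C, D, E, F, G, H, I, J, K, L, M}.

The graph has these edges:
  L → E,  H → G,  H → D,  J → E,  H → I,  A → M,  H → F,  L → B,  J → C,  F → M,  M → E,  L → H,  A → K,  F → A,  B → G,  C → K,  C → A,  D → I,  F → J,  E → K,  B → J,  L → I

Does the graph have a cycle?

No

DFS with white/gray/black marking, starting from M:
M gray
  E gray
    K gray
    K black
  E black
M black
A gray
  A→M: M black — skip
  A→K: K black — skip
A black
B gray
  G gray
  G black
  J gray
    J→E: E black — skip
    C gray
      C→K: K black — skip
      C→A: A black — skip
    C black
  J black
B black
D gray
  I gray
  I black
D black
F gray
  F→A: A black — skip
  F→M: M black — skip
  F→J: J black — skip
F black
H gray
  H→F: F black — skip
  H→D: D black — skip
  H→G: G black — skip
  H→I: I black — skip
H black
L gray
  L→B: B black — skip
  L→I: I black — skip
  L→E: E black — skip
  L→H: H black — skip
L black
Every edge goes to a white or black vertex — no back edge, so the graph is acyclic.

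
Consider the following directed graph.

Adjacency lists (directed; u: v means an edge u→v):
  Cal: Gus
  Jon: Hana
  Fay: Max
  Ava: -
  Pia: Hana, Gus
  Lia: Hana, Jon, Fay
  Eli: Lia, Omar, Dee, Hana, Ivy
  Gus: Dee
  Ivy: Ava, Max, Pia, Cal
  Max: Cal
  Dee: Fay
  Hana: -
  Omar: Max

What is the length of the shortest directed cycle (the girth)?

5

For each vertex v, BFS finds the shortest path from v back to v.
The shortest such closed walk is Fay → Max → Cal → Gus → Dee → Fay, length 5.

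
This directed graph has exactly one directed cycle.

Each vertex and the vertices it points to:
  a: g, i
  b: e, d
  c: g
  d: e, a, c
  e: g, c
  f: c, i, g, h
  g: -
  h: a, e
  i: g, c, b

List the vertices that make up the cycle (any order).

a, b, d, i

DFS with gray/black marking from i:
i gray
  g gray
  g black
  c gray
    c→g: g black — skip
  c black
  b gray
    e gray
      e→g: g black — skip
      e→c: c black — skip
    e black
    d gray
      d→e: e black — skip
      a gray
        a→g: g black — skip
        a→i: i is gray → back edge
Back edge closes the cycle i → b → d → a → i; its vertices are {a, b, d, i}.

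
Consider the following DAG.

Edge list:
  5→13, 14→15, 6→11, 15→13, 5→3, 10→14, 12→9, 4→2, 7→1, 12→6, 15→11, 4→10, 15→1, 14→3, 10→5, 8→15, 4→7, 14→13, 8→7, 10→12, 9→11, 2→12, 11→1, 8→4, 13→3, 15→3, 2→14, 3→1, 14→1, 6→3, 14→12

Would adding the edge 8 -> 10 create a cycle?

No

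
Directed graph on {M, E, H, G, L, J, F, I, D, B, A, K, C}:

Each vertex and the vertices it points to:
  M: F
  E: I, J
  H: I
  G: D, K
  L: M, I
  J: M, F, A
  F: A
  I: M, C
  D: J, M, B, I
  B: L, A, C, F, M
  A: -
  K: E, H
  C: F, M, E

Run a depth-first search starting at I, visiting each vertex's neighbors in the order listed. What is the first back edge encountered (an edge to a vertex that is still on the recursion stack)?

E->I

DFS from I (visiting each vertex's neighbors in the order listed); mark gray on enter, black on exit:
I gray
  M gray
    F gray
      A gray
      A black
    F black
  M black
  C gray
    C→F: F black — skip
    C→M: M black — skip
    E gray
      E→I: I is gray → back edge
First back edge: E → I.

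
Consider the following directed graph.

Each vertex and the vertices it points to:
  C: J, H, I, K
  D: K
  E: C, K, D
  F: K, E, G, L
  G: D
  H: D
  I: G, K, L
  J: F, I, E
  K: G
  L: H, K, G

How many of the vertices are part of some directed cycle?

A vertex is on a directed cycle iff it belongs to a strongly connected component of size ≥ 2 (or has a self-loop).
The vertices on cycles are {C, D, E, F, G, J, K} — 7 in total.

7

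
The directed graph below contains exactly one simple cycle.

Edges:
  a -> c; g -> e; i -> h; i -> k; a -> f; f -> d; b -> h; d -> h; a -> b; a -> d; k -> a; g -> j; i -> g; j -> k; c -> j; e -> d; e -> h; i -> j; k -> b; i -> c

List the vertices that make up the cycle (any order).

a, c, j, k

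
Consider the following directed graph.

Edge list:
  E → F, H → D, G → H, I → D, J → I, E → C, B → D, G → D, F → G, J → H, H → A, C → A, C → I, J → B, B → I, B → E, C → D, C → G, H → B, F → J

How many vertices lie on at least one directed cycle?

7

A vertex is on a directed cycle iff it belongs to a strongly connected component of size ≥ 2 (or has a self-loop).
The vertices on cycles are {B, C, E, F, G, H, J} — 7 in total.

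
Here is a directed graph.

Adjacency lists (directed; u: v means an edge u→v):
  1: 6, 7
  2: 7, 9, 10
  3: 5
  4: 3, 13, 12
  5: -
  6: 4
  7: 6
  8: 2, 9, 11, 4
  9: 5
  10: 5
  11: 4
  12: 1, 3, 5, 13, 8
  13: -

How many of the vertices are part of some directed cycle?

8

A vertex is on a directed cycle iff it belongs to a strongly connected component of size ≥ 2 (or has a self-loop).
The vertices on cycles are {1, 2, 4, 6, 7, 8, 11, 12} — 8 in total.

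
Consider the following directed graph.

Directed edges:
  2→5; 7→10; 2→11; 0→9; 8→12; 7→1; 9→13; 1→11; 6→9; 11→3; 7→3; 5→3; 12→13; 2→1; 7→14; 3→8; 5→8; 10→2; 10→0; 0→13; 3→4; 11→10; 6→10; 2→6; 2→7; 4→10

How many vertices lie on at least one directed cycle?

9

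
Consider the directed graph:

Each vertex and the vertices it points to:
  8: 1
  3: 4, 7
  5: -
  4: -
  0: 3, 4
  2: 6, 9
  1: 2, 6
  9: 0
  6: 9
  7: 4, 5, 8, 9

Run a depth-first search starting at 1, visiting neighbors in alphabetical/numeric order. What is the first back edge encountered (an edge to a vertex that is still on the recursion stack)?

8→1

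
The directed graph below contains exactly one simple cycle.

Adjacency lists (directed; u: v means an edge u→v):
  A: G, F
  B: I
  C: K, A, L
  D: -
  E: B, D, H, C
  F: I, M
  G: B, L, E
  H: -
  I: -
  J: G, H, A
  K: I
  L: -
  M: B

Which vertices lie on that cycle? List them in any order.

DFS with gray/black marking from A:
A gray
  G gray
    B gray
      I gray
      I black
    B black
    L gray
    L black
    E gray
      E→B: B black — skip
      D gray
      D black
      H gray
      H black
      C gray
        K gray
          K→I: I black — skip
        K black
        C→A: A is gray → back edge
Back edge closes the cycle A → G → E → C → A; its vertices are {A, C, E, G}.

A, C, E, G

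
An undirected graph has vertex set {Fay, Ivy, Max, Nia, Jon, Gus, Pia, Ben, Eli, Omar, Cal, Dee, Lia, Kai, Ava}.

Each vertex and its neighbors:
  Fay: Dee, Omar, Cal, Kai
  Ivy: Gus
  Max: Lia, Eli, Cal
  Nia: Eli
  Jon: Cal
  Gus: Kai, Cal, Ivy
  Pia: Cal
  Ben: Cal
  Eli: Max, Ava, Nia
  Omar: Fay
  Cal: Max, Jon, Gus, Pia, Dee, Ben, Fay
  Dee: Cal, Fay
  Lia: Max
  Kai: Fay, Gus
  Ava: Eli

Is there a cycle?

DFS, tracking each vertex's parent; an edge to a visited non-parent vertex closes a cycle.
Start from Kai:
visit Kai (parent –)
  visit Fay (parent Kai)
    visit Dee (parent Fay)
      visit Cal (parent Dee)
        visit Max (parent Cal)
          visit Lia (parent Max)
            Lia–Max: parent, skip
          visit Eli (parent Max)
            Eli–Max: parent, skip
            visit Ava (parent Eli)
              Ava–Eli: parent, skip
            visit Nia (parent Eli)
              Nia–Eli: parent, skip
          Max–Cal: parent, skip
        visit Jon (parent Cal)
          Jon–Cal: parent, skip
        visit Gus (parent Cal)
          Gus–Kai: Kai visited and ≠ parent → cycle
Cycle: Kai – Fay – Dee – Cal – Gus – Kai.

Yes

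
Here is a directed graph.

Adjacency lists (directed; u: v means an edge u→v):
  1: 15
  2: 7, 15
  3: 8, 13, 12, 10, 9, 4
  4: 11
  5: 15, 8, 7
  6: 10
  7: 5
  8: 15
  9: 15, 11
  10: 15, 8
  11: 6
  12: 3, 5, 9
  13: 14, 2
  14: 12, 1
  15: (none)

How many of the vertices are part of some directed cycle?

A vertex is on a directed cycle iff it belongs to a strongly connected component of size ≥ 2 (or has a self-loop).
The vertices on cycles are {3, 5, 7, 12, 13, 14} — 6 in total.

6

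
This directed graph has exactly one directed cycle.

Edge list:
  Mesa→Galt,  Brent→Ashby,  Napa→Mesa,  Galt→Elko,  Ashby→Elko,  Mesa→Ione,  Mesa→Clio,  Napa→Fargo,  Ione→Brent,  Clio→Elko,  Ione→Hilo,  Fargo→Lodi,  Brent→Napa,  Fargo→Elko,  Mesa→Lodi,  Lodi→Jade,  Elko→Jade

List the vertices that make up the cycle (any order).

Ione, Mesa, Napa, Brent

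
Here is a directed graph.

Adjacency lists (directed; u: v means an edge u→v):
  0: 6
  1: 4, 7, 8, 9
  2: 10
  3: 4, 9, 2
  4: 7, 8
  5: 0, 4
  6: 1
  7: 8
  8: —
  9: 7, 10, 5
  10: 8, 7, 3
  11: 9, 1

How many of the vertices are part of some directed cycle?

8

A vertex is on a directed cycle iff it belongs to a strongly connected component of size ≥ 2 (or has a self-loop).
The vertices on cycles are {0, 1, 2, 3, 5, 6, 9, 10} — 8 in total.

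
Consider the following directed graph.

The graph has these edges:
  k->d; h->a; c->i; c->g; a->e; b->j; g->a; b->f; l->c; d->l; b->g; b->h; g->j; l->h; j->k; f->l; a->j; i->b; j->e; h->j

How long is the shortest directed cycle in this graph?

5

For each vertex v, BFS finds the shortest path from v back to v.
The shortest such closed walk is k → d → l → h → j → k, length 5.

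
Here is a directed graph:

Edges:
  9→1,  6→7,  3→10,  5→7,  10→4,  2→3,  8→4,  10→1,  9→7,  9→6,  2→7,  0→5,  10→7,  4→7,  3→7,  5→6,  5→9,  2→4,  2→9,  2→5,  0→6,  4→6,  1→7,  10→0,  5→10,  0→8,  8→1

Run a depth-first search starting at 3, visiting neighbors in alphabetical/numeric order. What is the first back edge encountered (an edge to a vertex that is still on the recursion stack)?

5->10

DFS from 3 (visiting neighbors in alphabetical/numeric order); mark gray on enter, black on exit:
3 gray
  7 gray
  7 black
  10 gray
    0 gray
      5 gray
        6 gray
          6→7: 7 black — skip
        6 black
        5→7: 7 black — skip
        9 gray
          1 gray
            1→7: 7 black — skip
          1 black
          9→6: 6 black — skip
          9→7: 7 black — skip
        9 black
        5→10: 10 is gray → back edge
First back edge: 5 → 10.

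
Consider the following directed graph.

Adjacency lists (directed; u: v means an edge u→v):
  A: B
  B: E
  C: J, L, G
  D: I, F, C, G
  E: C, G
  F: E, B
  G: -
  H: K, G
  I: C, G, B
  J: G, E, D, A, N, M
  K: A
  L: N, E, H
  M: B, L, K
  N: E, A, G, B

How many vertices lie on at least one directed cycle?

13

A vertex is on a directed cycle iff it belongs to a strongly connected component of size ≥ 2 (or has a self-loop).
The vertices on cycles are {A, B, C, D, E, F, H, I, J, K, L, M, N} — 13 in total.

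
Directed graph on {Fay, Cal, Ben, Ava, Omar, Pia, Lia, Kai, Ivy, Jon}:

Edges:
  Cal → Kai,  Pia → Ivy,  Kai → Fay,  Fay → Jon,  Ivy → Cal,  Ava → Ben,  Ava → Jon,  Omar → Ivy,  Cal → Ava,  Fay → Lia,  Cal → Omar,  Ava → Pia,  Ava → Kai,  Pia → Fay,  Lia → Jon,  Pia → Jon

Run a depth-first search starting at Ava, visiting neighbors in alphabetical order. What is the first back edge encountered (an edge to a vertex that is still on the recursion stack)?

DFS from Ava (visiting neighbors in alphabetical order); mark gray on enter, black on exit:
Ava gray
  Ben gray
  Ben black
  Jon gray
  Jon black
  Kai gray
    Fay gray
      Fay→Jon: Jon black — skip
      Lia gray
        Lia→Jon: Jon black — skip
      Lia black
    Fay black
  Kai black
  Pia gray
    Pia→Fay: Fay black — skip
    Ivy gray
      Cal gray
        Cal→Ava: Ava is gray → back edge
First back edge: Cal → Ava.

Cal→Ava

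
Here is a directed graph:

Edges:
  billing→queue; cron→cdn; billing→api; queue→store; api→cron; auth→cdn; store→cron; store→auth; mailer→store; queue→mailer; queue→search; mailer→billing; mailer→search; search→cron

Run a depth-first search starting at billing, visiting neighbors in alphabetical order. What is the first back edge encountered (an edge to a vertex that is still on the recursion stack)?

mailer→billing

DFS from billing (visiting neighbors in alphabetical order); mark gray on enter, black on exit:
billing gray
  api gray
    cron gray
      cdn gray
      cdn black
    cron black
  api black
  queue gray
    mailer gray
      mailer→billing: billing is gray → back edge
First back edge: mailer → billing.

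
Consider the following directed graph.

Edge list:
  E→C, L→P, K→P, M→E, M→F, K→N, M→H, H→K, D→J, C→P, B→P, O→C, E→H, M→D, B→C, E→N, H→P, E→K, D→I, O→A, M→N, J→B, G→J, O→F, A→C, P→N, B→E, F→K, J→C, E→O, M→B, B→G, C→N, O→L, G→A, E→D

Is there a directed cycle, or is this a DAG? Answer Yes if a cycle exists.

Yes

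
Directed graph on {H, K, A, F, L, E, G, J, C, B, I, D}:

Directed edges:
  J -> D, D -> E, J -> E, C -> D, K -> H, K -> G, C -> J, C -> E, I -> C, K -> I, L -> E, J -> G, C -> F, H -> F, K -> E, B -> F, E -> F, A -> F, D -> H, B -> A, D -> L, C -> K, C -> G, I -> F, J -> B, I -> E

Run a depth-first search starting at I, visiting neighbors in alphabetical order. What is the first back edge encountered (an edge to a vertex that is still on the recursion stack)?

DFS from I (visiting neighbors in alphabetical order); mark gray on enter, black on exit:
I gray
  C gray
    D gray
      E gray
        F gray
        F black
      E black
      H gray
        H→F: F black — skip
      H black
      L gray
        L→E: E black — skip
      L black
    D black
    C→E: E black — skip
    C→F: F black — skip
    G gray
    G black
    J gray
      B gray
        A gray
          A→F: F black — skip
        A black
        B→F: F black — skip
      B black
      J→D: D black — skip
      J→E: E black — skip
      J→G: G black — skip
    J black
    K gray
      K→E: E black — skip
      K→G: G black — skip
      K→H: H black — skip
      K→I: I is gray → back edge
First back edge: K → I.

K->I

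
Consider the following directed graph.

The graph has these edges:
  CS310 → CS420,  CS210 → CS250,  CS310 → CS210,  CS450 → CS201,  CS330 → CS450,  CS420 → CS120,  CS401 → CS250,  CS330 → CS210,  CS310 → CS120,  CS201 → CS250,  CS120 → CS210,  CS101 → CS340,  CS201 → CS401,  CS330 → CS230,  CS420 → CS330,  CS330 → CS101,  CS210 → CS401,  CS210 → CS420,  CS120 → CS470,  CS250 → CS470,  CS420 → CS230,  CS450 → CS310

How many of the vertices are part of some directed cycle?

A vertex is on a directed cycle iff it belongs to a strongly connected component of size ≥ 2 (or has a self-loop).
The vertices on cycles are {CS120, CS210, CS310, CS330, CS420, CS450} — 6 in total.

6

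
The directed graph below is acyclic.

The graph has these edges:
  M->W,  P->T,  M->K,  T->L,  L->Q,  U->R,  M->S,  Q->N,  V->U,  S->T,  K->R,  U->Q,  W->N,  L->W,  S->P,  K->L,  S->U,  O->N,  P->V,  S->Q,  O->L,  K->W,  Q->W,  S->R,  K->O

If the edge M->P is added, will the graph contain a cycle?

Adding M→P creates a cycle iff P can already reach M.
Explore from P: no path reaches M. The graph stays acyclic.

No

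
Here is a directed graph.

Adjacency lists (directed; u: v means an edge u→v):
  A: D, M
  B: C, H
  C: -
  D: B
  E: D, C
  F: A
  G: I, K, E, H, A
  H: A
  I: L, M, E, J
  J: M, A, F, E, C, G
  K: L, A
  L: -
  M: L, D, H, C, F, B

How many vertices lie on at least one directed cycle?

9

A vertex is on a directed cycle iff it belongs to a strongly connected component of size ≥ 2 (or has a self-loop).
The vertices on cycles are {A, B, D, F, G, H, I, J, M} — 9 in total.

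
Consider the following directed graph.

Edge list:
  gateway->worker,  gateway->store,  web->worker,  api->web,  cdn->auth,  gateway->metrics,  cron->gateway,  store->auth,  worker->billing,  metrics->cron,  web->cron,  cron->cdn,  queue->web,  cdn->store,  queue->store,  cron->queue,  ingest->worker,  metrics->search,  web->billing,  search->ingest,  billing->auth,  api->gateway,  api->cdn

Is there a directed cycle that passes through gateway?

gateway is on a cycle iff gateway can reach itself via ≥1 edge.
gateway → metrics → cron → gateway — yes.

Yes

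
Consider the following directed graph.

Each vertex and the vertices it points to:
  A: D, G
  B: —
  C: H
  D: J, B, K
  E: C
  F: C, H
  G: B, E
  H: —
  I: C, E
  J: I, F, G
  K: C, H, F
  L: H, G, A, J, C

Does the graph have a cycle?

No

DFS with white/gray/black marking, starting from B:
B gray
B black
A gray
  D gray
    J gray
      I gray
        C gray
          H gray
          H black
        C black
        E gray
          E→C: C black — skip
        E black
      I black
      F gray
        F→C: C black — skip
        F→H: H black — skip
      F black
      G gray
        G→B: B black — skip
        G→E: E black — skip
      G black
    J black
    D→B: B black — skip
    K gray
      K→C: C black — skip
      K→H: H black — skip
      K→F: F black — skip
    K black
  D black
  A→G: G black — skip
A black
L gray
  L→H: H black — skip
  L→G: G black — skip
  L→A: A black — skip
  L→J: J black — skip
  L→C: C black — skip
L black
Every edge goes to a white or black vertex — no back edge, so the graph is acyclic.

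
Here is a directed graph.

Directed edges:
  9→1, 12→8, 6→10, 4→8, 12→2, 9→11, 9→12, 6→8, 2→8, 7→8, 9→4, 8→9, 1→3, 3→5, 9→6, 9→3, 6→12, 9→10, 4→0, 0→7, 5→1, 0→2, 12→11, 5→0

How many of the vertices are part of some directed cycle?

11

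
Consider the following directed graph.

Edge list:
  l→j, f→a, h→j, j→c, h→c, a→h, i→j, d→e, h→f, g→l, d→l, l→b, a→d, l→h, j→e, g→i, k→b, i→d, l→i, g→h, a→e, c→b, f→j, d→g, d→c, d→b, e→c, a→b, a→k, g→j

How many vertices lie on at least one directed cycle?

7

A vertex is on a directed cycle iff it belongs to a strongly connected component of size ≥ 2 (or has a self-loop).
The vertices on cycles are {a, d, f, g, h, i, l} — 7 in total.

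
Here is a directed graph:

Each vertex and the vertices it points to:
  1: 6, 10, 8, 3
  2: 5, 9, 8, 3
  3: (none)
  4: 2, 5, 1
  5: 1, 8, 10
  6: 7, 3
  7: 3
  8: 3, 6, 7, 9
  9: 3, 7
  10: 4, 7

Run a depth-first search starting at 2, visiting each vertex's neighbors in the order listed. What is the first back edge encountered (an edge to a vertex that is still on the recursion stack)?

4->2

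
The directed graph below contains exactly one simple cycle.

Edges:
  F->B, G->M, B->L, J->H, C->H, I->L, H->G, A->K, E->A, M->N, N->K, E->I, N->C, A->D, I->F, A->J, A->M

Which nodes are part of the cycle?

C, G, H, M, N

DFS with gray/black marking from M:
M gray
  N gray
    K gray
    K black
    C gray
      H gray
        G gray
          G→M: M is gray → back edge
Back edge closes the cycle M → N → C → H → G → M; its vertices are {C, G, H, M, N}.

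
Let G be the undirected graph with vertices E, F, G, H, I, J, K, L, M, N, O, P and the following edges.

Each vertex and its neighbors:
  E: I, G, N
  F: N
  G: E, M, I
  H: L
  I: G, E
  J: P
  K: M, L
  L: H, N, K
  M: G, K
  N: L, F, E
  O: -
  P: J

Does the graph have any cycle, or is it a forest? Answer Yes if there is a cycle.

Yes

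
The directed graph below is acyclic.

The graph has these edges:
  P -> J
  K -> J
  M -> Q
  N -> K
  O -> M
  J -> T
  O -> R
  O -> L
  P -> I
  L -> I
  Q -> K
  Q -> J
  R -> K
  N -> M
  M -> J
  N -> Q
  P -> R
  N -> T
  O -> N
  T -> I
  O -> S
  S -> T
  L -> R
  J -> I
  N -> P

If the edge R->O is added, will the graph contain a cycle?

Yes

Adding R→O creates a cycle iff O can already reach R.
Path from O: O → R.
So O → … → R → O is a cycle.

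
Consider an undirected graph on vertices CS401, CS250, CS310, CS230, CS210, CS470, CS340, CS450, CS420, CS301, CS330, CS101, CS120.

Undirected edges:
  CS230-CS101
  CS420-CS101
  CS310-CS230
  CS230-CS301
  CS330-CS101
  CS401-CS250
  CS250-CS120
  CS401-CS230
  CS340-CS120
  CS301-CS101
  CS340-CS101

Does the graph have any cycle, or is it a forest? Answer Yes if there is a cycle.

Yes

DFS, tracking each vertex's parent; an edge to a visited non-parent vertex closes a cycle.
Start from CS120:
visit CS120 (parent –)
  visit CS250 (parent CS120)
    CS250–CS120: parent, skip
    visit CS401 (parent CS250)
      CS401–CS250: parent, skip
      visit CS230 (parent CS401)
        visit CS310 (parent CS230)
          CS310–CS230: parent, skip
        visit CS301 (parent CS230)
          visit CS101 (parent CS301)
            CS101–CS230: CS230 visited and ≠ parent → cycle
Cycle: CS230 – CS301 – CS101 – CS230.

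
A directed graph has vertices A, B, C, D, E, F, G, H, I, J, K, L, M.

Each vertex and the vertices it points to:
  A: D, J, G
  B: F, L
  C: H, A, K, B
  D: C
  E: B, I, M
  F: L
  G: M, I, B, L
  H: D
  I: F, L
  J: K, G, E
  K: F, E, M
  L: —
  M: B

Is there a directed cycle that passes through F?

No

F lies on a cycle iff there is a path from F back to itself.
Exploring from F, it never reaches itself; equivalently, its strongly connected component is a singleton.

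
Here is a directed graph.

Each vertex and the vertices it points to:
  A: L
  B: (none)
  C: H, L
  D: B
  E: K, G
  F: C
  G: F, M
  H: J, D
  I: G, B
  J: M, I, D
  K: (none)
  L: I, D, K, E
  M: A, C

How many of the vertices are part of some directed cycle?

A vertex is on a directed cycle iff it belongs to a strongly connected component of size ≥ 2 (or has a self-loop).
The vertices on cycles are {A, C, E, F, G, H, I, J, L, M} — 10 in total.

10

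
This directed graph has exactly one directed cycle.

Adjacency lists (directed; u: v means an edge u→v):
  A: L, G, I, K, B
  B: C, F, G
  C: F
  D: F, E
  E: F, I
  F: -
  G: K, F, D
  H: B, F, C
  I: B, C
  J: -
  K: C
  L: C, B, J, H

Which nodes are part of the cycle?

B, D, E, G, I

DFS with gray/black marking from G:
G gray
  K gray
    C gray
      F gray
      F black
    C black
  K black
  G→F: F black — skip
  D gray
    D→F: F black — skip
    E gray
      E→F: F black — skip
      I gray
        B gray
          B→C: C black — skip
          B→F: F black — skip
          B→G: G is gray → back edge
Back edge closes the cycle G → D → E → I → B → G; its vertices are {B, D, E, G, I}.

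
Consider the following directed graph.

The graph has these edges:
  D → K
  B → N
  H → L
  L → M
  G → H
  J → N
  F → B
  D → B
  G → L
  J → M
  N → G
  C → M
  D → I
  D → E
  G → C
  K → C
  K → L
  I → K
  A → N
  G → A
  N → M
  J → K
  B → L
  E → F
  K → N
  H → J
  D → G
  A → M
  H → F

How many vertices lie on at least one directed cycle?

A vertex is on a directed cycle iff it belongs to a strongly connected component of size ≥ 2 (or has a self-loop).
The vertices on cycles are {A, B, F, G, H, J, K, N} — 8 in total.

8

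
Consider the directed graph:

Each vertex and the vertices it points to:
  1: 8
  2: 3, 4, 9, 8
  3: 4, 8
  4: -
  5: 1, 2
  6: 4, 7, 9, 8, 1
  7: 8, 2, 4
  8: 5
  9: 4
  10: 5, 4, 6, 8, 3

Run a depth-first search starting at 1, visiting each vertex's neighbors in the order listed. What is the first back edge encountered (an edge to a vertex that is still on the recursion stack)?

DFS from 1 (visiting each vertex's neighbors in the order listed); mark gray on enter, black on exit:
1 gray
  8 gray
    5 gray
      5→1: 1 is gray → back edge
First back edge: 5 → 1.

5->1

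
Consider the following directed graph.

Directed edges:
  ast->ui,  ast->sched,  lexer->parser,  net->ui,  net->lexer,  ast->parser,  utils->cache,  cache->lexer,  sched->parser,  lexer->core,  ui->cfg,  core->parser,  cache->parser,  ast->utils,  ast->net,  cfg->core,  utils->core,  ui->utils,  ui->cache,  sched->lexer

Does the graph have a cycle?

No

DFS with white/gray/black marking, starting from net:
net gray
  ui gray
    cfg gray
      core gray
        parser gray
        parser black
      core black
    cfg black
    cache gray
      lexer gray
        lexer→parser: parser black — skip
        lexer→core: core black — skip
      lexer black
      cache→parser: parser black — skip
    cache black
    utils gray
      utils→cache: cache black — skip
      utils→core: core black — skip
    utils black
  ui black
  net→lexer: lexer black — skip
net black
ast gray
  ast→parser: parser black — skip
  ast→ui: ui black — skip
  ast→utils: utils black — skip
  ast→net: net black — skip
  sched gray
    sched→lexer: lexer black — skip
    sched→parser: parser black — skip
  sched black
ast black
Every edge goes to a white or black vertex — no back edge, so the graph is acyclic.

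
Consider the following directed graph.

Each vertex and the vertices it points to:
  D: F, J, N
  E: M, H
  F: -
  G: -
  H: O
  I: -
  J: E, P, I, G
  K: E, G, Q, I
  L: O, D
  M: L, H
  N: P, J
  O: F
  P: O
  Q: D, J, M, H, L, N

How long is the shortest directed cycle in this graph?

5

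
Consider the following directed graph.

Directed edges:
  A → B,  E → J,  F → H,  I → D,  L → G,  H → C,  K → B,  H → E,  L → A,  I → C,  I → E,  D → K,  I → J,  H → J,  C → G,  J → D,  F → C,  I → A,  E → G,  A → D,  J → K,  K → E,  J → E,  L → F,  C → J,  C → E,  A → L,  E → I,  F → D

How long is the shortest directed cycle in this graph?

2

For each vertex v, BFS finds the shortest path from v back to v.
The shortest such closed walk is I → E → I, length 2.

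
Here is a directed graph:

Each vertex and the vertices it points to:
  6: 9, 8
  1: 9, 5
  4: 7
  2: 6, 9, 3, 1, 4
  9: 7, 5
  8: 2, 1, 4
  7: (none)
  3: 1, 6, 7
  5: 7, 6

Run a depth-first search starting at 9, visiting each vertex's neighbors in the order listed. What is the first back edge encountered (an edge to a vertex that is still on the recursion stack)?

6→9

DFS from 9 (visiting each vertex's neighbors in the order listed); mark gray on enter, black on exit:
9 gray
  7 gray
  7 black
  5 gray
    5→7: 7 black — skip
    6 gray
      6→9: 9 is gray → back edge
First back edge: 6 → 9.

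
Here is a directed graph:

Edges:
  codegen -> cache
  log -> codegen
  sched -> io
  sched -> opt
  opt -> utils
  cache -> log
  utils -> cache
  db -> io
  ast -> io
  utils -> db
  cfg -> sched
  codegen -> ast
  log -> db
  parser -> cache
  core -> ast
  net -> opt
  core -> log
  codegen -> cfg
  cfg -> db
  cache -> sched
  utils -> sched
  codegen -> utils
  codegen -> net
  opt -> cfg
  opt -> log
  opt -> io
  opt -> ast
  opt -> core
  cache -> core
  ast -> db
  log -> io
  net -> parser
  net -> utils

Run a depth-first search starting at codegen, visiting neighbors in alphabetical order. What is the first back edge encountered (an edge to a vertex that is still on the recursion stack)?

log→codegen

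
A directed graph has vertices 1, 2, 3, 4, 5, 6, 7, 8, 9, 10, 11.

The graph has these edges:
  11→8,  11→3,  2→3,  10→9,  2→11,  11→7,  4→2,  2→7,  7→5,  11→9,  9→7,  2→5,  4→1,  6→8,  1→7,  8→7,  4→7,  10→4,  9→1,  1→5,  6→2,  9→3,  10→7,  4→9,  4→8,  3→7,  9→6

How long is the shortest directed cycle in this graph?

4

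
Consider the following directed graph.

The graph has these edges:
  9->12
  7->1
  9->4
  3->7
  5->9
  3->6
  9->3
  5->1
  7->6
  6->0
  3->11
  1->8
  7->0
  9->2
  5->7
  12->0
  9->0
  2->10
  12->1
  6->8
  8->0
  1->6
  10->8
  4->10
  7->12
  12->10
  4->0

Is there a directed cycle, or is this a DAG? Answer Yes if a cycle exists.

DFS with white/gray/black marking, starting from 6:
6 gray
  0 gray
  0 black
  8 gray
    8→0: 0 black — skip
  8 black
6 black
1 gray
  1→8: 8 black — skip
  1→6: 6 black — skip
1 black
2 gray
  10 gray
    10→8: 8 black — skip
  10 black
2 black
3 gray
  3→6: 6 black — skip
  7 gray
    7→6: 6 black — skip
    7→0: 0 black — skip
    7→1: 1 black — skip
    12 gray
      12→0: 0 black — skip
      12→1: 1 black — skip
      12→10: 10 black — skip
    12 black
  7 black
  11 gray
  11 black
3 black
4 gray
  4→10: 10 black — skip
  4→0: 0 black — skip
4 black
5 gray
  9 gray
    9→2: 2 black — skip
    9→3: 3 black — skip
    9→4: 4 black — skip
    9→12: 12 black — skip
    9→0: 0 black — skip
  9 black
  5→7: 7 black — skip
  5→1: 1 black — skip
5 black
Every edge goes to a white or black vertex — no back edge, so the graph is acyclic.

No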